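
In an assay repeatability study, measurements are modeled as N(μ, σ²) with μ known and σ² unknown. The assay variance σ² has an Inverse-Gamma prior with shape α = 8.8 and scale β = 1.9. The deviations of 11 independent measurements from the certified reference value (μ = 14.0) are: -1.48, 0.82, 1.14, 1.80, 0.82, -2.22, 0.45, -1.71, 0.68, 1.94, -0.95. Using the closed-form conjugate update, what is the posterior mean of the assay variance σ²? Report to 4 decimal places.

With known mean μ and an Inverse-Gamma(α, β) prior on σ², the Normal likelihood is conjugate: posterior is Inv-Gamma(α + n/2, β + Σ(xᵢ−μ)²/2).
Σ(xᵢ−μ)² = (-1.48)² + (0.82)² + (1.14)² + (1.80)² + (0.82)² + (-2.22)² + (0.45)² + (-1.71)² + (0.68)² + (1.94)² + (-0.95)² = 21.2583.
Posterior: Inv-Gamma(8.8 + 11/2, 1.9 + 21.2583/2) = Inv-Gamma(14.30, 12.52915).
E[σ²|data] = β/(α−1) = 12.52915/13.30 = 0.9420.

0.9420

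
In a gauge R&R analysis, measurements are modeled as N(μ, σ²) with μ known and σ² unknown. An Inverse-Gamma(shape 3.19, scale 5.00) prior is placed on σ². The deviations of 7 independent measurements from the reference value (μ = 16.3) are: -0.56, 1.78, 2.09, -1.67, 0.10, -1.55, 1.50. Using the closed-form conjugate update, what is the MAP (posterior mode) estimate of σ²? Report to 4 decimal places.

1.6451

With known mean μ and an Inverse-Gamma(α, β) prior on σ², the Normal likelihood is conjugate: posterior is Inv-Gamma(α + n/2, β + Σ(xᵢ−μ)²/2).
Σ(xᵢ−μ)² = (-0.56)² + (1.78)² + (2.09)² + (-1.67)² + (0.10)² + (-1.55)² + (1.50)² = 15.3015.
Posterior: Inv-Gamma(3.19 + 7/2, 5.00 + 15.3015/2) = Inv-Gamma(6.69, 12.65075).
Mode = β/(α+1) = 12.65075/7.69 = 1.6451.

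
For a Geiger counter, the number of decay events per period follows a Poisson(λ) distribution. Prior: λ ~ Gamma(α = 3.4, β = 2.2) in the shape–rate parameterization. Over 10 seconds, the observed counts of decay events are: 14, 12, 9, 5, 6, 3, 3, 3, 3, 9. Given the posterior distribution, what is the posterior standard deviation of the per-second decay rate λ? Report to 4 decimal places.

0.6877

With a Gamma(shape α, rate β) prior, the Poisson likelihood is conjugate: the posterior is Gamma(α + ΣXᵢ, β + n).
Sum of counts S = 67 over n = 10 seconds.
Posterior: Gamma(α+S, β+n) = Gamma(3.4+67, 2.2+10) = Gamma(70.4, 12.2).
SD = √α/β = √70.4/12.2 = 0.6877.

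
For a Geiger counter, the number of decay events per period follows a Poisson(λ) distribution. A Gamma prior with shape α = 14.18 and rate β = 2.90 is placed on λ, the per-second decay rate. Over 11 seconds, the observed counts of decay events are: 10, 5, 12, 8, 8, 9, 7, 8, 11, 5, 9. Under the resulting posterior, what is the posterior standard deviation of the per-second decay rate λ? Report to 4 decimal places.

With a Gamma(shape α, rate β) prior, the Poisson likelihood is conjugate: the posterior is Gamma(α + ΣXᵢ, β + n).
Sum of counts S = 92 over n = 11 seconds.
Posterior: Gamma(α+S, β+n) = Gamma(14.18+92, 2.90+11) = Gamma(106.18, 13.90).
SD = √α/β = √106.18/13.90 = 0.7413.

0.7413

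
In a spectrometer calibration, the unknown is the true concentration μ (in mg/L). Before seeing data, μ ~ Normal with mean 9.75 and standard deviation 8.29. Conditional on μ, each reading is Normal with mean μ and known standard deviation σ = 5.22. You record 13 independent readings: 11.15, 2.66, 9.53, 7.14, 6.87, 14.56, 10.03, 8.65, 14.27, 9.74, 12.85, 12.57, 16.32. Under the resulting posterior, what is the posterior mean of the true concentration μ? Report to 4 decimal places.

For Normal data with known variance σ², a Normal(μ₀, σ₀²) prior on μ is conjugate. Posterior precision = 1/σ₀² + n/σ²; posterior mean is the precision-weighted average of μ₀ and x̄.
Σxᵢ = 11.15 + 2.66 + 9.53 + 7.14 + 6.87 + 14.56 + 10.03 + 8.65 + 14.27 + 9.74 + 12.85 + 12.57 + 16.32 = 136.34, so n·x̄ = 136.34.
σ₀² = 8.29² = 68.7241, σ² = 5.22² = 27.2484; σ² + n·σ₀² = 27.2484 + 13·68.7241 = 920.6617.
Posterior mean = (μ₀/σ₀² + n·x̄/σ²)/(1/σ₀² + n/σ²) = (σ²·μ₀ + σ₀²·n·x̄)/(σ² + n·σ₀²) = (27.2484·9.75 + 68.7241·136.34)/920.6617 = 9635.515694/920.6617 = 10.4659.

10.4659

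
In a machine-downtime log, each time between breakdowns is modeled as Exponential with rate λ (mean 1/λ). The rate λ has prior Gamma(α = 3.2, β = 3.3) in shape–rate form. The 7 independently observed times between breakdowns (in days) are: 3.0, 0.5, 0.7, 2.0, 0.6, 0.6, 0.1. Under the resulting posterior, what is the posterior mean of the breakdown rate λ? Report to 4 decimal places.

With a Gamma(shape α, rate β) prior on the exponential rate λ, the posterior after n observations with total T = Σxᵢ is Gamma(α+n, β+T).
Sum of observations T = 7.5 days; n = 7.
Posterior: Gamma(3.2+7, 3.3+7.5) = Gamma(10.2, 10.8).
Posterior mean of λ = α/β = 10.2/10.8 = 0.9444.

0.9444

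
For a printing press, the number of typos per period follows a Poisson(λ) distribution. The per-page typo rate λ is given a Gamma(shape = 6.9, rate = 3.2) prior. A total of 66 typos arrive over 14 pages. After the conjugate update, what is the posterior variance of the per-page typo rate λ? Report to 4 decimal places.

0.2464

With a Gamma(shape α, rate β) prior, the Poisson likelihood is conjugate: the posterior is Gamma(α + ΣXᵢ, β + n).
Posterior: Gamma(α+S, β+n) = Gamma(6.9+66, 3.2+14) = Gamma(72.9, 17.2).
Var = α/β² = 72.9/17.2² = 0.2464.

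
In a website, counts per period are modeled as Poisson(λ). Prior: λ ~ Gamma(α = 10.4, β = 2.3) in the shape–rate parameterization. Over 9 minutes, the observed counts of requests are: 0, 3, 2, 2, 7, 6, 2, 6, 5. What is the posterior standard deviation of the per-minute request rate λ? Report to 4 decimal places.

With a Gamma(shape α, rate β) prior, the Poisson likelihood is conjugate: the posterior is Gamma(α + ΣXᵢ, β + n).
Sum of counts S = 33 over n = 9 minutes.
Posterior: Gamma(α+S, β+n) = Gamma(10.4+33, 2.3+9) = Gamma(43.4, 11.3).
SD = √α/β = √43.4/11.3 = 0.5830.

0.5830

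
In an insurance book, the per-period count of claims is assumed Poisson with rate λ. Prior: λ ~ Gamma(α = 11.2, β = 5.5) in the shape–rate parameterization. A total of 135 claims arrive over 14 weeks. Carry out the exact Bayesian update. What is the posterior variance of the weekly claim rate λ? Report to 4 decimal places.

0.3845

With a Gamma(shape α, rate β) prior, the Poisson likelihood is conjugate: the posterior is Gamma(α + ΣXᵢ, β + n).
Posterior: Gamma(α+S, β+n) = Gamma(11.2+135, 5.5+14) = Gamma(146.2, 19.5).
Var = α/β² = 146.2/19.5² = 0.3845.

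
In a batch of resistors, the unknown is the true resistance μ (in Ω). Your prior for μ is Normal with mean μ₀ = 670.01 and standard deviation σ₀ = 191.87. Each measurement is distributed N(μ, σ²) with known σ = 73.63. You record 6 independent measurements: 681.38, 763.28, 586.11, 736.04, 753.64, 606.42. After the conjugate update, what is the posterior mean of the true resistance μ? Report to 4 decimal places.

For Normal data with known variance σ², a Normal(μ₀, σ₀²) prior on μ is conjugate. Posterior precision = 1/σ₀² + n/σ²; posterior mean is the precision-weighted average of μ₀ and x̄.
Σxᵢ = 681.38 + 763.28 + 586.11 + 736.04 + 753.64 + 606.42 = 4126.87, so n·x̄ = 4126.87.
σ₀² = 191.87² = 36814.0969, σ² = 73.63² = 5421.3769; σ² + n·σ₀² = 5421.3769 + 6·36814.0969 = 226305.9583.
Posterior mean = (μ₀/σ₀² + n·x̄/σ²)/(1/σ₀² + n/σ²) = (σ²·μ₀ + σ₀²·n·x̄)/(σ² + n·σ₀²) = (5421.3769·670.01 + 36814.0969·4126.87)/226305.9583 = 155559368.810472/226305.9583 = 687.3852.

687.3852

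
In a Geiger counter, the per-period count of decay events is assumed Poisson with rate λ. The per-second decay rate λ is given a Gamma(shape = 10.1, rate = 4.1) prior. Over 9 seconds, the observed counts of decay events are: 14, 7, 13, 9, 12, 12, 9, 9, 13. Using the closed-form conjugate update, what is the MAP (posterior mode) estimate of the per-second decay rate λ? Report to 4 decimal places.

With a Gamma(shape α, rate β) prior, the Poisson likelihood is conjugate: the posterior is Gamma(α + ΣXᵢ, β + n).
Sum of counts S = 98 over n = 9 seconds.
Posterior: Gamma(α+S, β+n) = Gamma(10.1+98, 4.1+9) = Gamma(108.1, 13.1).
Mode of Gamma(α,β) for α≥1 is (α−1)/β = 107.1/13.1 = 8.1756.

8.1756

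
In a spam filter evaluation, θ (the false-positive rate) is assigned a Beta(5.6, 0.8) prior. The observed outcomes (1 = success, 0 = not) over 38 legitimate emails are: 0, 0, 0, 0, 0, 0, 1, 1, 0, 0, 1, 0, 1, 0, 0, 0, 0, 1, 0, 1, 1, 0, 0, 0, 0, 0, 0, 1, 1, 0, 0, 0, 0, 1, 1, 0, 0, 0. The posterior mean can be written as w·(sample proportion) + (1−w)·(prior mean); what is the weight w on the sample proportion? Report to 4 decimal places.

0.8559

The Beta prior is conjugate to a Binomial/Bernoulli likelihood; the update adds successes to α and failures to β.
Posterior mean = (α₀+k)/(α₀+β₀+n) = [n/(α₀+β₀+n)]·(k/n) + [(α₀+β₀)/(α₀+β₀+n)]·α₀/(α₀+β₀), so only n and the prior enter the weight.
The weight on the data is w = n/(α₀+β₀+n) = 38/(5.6+0.8+38) = 38/44.4 = 0.8559.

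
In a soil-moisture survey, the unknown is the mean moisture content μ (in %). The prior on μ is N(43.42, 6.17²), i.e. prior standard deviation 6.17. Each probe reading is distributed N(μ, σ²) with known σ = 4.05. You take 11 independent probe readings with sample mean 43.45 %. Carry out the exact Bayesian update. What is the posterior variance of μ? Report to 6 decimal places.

For Normal data with known variance σ², a Normal(μ₀, σ₀²) prior on μ is conjugate. Posterior precision = 1/σ₀² + n/σ²; posterior mean is the precision-weighted average of μ₀ and x̄.
σ₀² = 6.17² = 38.0689, σ² = 4.05² = 16.4025; σ² + n·σ₀² = 16.4025 + 11·38.0689 = 435.1604.
Posterior precision = 1/σ₀² + n/σ² = 1/38.0689 + 11/16.4025 = (σ² + n·σ₀²)/(σ₀²σ²) = 435.1604/(38.0689·16.4025); posterior variance σₙ² = σ₀²σ²/(σ² + n·σ₀²) = 38.0689·16.4025/435.1604 = 1.434931.

1.434931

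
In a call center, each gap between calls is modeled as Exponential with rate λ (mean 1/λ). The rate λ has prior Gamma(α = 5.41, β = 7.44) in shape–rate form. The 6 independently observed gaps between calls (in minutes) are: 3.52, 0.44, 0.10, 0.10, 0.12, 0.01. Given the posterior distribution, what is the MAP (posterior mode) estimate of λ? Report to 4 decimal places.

0.8875

With a Gamma(shape α, rate β) prior on the exponential rate λ, the posterior after n observations with total T = Σxᵢ is Gamma(α+n, β+T).
Sum of observations T = 4.29 minutes; n = 6.
Posterior: Gamma(5.41+6, 7.44+4.29) = Gamma(11.41, 11.73).
Mode = (α−1)/β = 0.8875.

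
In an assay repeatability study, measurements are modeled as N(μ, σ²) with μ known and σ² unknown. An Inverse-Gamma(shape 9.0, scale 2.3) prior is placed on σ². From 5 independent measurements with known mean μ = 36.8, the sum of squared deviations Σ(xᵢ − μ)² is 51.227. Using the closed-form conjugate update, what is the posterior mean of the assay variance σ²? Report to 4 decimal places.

2.6584

With known mean μ and an Inverse-Gamma(α, β) prior on σ², the Normal likelihood is conjugate: posterior is Inv-Gamma(α + n/2, β + Σ(xᵢ−μ)²/2).
Posterior: Inv-Gamma(9.0 + 5/2, 2.3 + 51.227/2) = Inv-Gamma(11.50, 27.9135).
E[σ²|data] = β/(α−1) = 27.9135/10.50 = 2.6584.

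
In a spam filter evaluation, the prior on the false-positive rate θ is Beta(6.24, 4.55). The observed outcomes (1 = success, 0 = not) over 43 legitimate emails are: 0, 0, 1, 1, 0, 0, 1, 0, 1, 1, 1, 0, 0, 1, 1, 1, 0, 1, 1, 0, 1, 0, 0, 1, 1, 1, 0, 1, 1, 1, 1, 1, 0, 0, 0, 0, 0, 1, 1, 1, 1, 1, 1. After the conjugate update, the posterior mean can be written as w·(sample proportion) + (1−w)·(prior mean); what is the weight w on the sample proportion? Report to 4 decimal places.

The Beta prior is conjugate to a Binomial/Bernoulli likelihood; the update adds successes to α and failures to β.
Posterior mean = (α₀+k)/(α₀+β₀+n) = [n/(α₀+β₀+n)]·(k/n) + [(α₀+β₀)/(α₀+β₀+n)]·α₀/(α₀+β₀), so only n and the prior enter the weight.
The weight on the data is w = n/(α₀+β₀+n) = 43/(6.24+4.55+43) = 43/53.79 = 0.7994.

0.7994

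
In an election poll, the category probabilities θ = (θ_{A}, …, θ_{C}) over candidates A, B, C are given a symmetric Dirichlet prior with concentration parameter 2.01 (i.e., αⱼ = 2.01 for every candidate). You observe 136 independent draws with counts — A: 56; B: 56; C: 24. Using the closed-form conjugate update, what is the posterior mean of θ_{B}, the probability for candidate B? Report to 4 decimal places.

0.4084

The Dirichlet prior is conjugate to the Multinomial likelihood: each posterior αⱼ = prior αⱼ + observed count nⱼ.
Posterior concentration: (58.01, 58.01, 26.01), total = 142.03.
E[θ_{B}|data] = α_{B}/Σα = 58.01/142.03 = 0.4084.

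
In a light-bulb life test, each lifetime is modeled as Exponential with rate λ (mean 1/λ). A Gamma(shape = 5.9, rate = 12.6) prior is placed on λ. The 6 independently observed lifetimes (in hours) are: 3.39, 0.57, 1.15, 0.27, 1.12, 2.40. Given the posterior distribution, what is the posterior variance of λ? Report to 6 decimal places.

With a Gamma(shape α, rate β) prior on the exponential rate λ, the posterior after n observations with total T = Σxᵢ is Gamma(α+n, β+T).
Sum of observations T = 8.90 hours; n = 6.
Posterior: Gamma(5.9+6, 12.6+8.90) = Gamma(11.9, 21.50).
Var = α/β² = 0.025744.

0.025744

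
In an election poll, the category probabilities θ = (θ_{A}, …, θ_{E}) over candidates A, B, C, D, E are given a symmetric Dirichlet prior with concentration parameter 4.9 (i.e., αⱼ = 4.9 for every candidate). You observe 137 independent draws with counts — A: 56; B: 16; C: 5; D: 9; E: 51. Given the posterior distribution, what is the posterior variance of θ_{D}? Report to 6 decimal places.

The Dirichlet prior is conjugate to the Multinomial likelihood: each posterior αⱼ = prior αⱼ + observed count nⱼ.
Posterior concentration: (60.9, 20.9, 9.9, 13.9, 55.9), total = 161.5.
Var[θ_j] = α_j(Σα−α_j)/((Σα)²(Σα+1)) = 13.9·147.6/(161.5²·162.5) = 0.000484.

0.000484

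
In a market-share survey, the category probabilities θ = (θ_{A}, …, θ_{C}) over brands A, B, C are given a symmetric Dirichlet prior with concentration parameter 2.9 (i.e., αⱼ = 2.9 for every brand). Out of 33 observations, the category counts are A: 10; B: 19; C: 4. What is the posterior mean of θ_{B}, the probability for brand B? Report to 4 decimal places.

0.5252

The Dirichlet prior is conjugate to the Multinomial likelihood: each posterior αⱼ = prior αⱼ + observed count nⱼ.
Posterior concentration: (12.9, 21.9, 6.9), total = 41.7.
E[θ_{B}|data] = α_{B}/Σα = 21.9/41.7 = 0.5252.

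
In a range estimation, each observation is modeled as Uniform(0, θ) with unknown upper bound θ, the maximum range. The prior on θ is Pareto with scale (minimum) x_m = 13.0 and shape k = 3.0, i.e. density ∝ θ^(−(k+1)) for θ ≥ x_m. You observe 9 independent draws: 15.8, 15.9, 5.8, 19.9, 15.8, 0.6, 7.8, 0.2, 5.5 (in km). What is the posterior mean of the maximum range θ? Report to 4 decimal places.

A Pareto(scale x_m, shape k) prior on the upper bound θ of Uniform(0, θ) is conjugate: posterior is Pareto(max(x_m, max xᵢ), k + n).
Sample maximum = 19.9; prior scale x_m = 13.0 → posterior scale = max = 19.9.
Posterior shape = 3.0 + 9 = 12.0.
E[θ|data] = k·x_m/(k−1) = 12.0·19.9/11.0 = 21.7091.

21.7091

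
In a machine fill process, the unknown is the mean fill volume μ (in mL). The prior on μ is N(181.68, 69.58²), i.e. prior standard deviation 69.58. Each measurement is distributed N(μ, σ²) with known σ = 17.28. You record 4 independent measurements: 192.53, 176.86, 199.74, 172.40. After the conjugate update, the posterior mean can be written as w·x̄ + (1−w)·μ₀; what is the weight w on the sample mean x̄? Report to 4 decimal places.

For Normal data with known variance σ², a Normal(μ₀, σ₀²) prior on μ is conjugate. Posterior precision = 1/σ₀² + n/σ²; posterior mean is the precision-weighted average of μ₀ and x̄.
σ₀² = 69.58² = 4841.3764, σ² = 17.28² = 298.5984. Prior precision 1/σ₀² = 1/4841.3764; data precision n/σ² = 4/298.5984.
w = (n/σ²)/(1/σ₀² + n/σ²) = n·σ₀²/(σ² + n·σ₀²) = 4·4841.3764/(298.5984 + 4·4841.3764) = 19365.5056/19664.104 = 0.9848.

0.9848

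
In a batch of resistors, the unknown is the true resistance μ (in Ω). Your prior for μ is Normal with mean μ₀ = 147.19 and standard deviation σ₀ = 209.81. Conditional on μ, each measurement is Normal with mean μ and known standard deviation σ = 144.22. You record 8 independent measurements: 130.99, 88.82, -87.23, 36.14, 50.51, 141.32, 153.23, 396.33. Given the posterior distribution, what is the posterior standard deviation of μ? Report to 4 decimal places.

For Normal data with known variance σ², a Normal(μ₀, σ₀²) prior on μ is conjugate. Posterior precision = 1/σ₀² + n/σ²; posterior mean is the precision-weighted average of μ₀ and x̄.
σ₀² = 209.81² = 44020.2361, σ² = 144.22² = 20799.4084; σ² + n·σ₀² = 20799.4084 + 8·44020.2361 = 372961.2972.
Posterior precision = 1/σ₀² + n/σ² = 1/44020.2361 + 8/20799.4084 = (σ² + n·σ₀²)/(σ₀²σ²) = 372961.2972/(44020.2361·20799.4084); posterior variance σₙ² = σ₀²σ²/(σ² + n·σ₀²) = 44020.2361·20799.4084/372961.2972 = 2454.932658.
Posterior SD = √σₙ² = √(44020.2361·20799.4084/372961.2972) = 49.5473.

49.5473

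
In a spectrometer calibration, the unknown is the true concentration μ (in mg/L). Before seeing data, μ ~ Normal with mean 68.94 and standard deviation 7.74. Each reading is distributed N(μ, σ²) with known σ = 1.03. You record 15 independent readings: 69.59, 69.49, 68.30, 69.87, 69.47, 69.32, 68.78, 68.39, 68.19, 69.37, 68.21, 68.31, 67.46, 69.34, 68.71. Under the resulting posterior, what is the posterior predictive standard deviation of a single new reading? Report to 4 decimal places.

1.0637

For Normal data with known variance σ², a Normal(μ₀, σ₀²) prior on μ is conjugate. Posterior precision = 1/σ₀² + n/σ²; posterior mean is the precision-weighted average of μ₀ and x̄.
σ₀² = 7.74² = 59.9076, σ² = 1.03² = 1.0609; σ² + n·σ₀² = 1.0609 + 15·59.9076 = 899.6749.
Posterior precision = 1/σ₀² + n/σ² = 1/59.9076 + 15/1.0609 = (σ² + n·σ₀²)/(σ₀²σ²) = 899.6749/(59.9076·1.0609); posterior variance σₙ² = σ₀²σ²/(σ² + n·σ₀²) = 59.9076·1.0609/899.6749 = 0.070643.
Predictive variance for one new observation = σₙ² + σ² = 59.9076·1.0609/899.6749 + 1.0609 = σ²·(σ₀² + 899.6749)/899.6749 = 1.0609·959.5825/899.6749 = 1.131543; SD = √(1.0609·959.5825/899.6749) = 1.0637.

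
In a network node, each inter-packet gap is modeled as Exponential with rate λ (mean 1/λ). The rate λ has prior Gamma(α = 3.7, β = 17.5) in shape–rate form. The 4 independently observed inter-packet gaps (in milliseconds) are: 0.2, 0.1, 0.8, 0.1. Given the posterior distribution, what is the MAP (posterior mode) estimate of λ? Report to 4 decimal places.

0.3583

With a Gamma(shape α, rate β) prior on the exponential rate λ, the posterior after n observations with total T = Σxᵢ is Gamma(α+n, β+T).
Sum of observations T = 1.2 milliseconds; n = 4.
Posterior: Gamma(3.7+4, 17.5+1.2) = Gamma(7.7, 18.7).
Mode = (α−1)/β = 0.3583.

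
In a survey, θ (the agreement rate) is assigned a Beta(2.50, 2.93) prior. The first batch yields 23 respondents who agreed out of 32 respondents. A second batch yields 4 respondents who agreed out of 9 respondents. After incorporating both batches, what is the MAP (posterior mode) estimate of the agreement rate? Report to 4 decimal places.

0.6415

The Beta prior is conjugate to a Binomial/Bernoulli likelihood; the update adds successes to α and failures to β.
After batch 1: Beta(2.50+23, 2.93+9) = Beta(25.50, 11.93).
After batch 2: Beta(25.50+4, 11.93+5) = Beta(29.50, 16.93).
Mode of Beta(a,b) for a,b>1 is (a−1)/(a+b−2) = 28.50/44.43 = 0.6415.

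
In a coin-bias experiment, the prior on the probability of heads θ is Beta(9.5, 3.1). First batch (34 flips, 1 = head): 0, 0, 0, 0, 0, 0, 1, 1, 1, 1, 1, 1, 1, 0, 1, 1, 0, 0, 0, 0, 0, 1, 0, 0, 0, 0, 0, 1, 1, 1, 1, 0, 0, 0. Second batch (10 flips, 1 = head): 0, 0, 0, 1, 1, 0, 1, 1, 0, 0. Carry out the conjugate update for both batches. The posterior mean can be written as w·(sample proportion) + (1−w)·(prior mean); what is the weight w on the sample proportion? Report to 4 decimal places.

The Beta prior is conjugate to a Binomial/Bernoulli likelihood; the update adds successes to α and failures to β.
Total number of flips: n = 34 + 10 = 44.
Posterior mean = (α₀+k)/(α₀+β₀+n) = [n/(α₀+β₀+n)]·(k/n) + [(α₀+β₀)/(α₀+β₀+n)]·α₀/(α₀+β₀), so only n and the prior enter the weight.
The weight on the data is w = n/(α₀+β₀+n) = 44/(9.5+3.1+44) = 44/56.6 = 0.7774.

0.7774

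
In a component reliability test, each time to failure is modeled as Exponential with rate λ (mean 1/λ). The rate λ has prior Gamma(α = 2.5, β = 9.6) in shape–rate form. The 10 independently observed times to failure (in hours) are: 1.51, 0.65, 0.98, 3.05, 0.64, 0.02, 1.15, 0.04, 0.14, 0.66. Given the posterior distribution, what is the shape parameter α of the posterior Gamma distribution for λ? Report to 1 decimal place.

With a Gamma(shape α, rate β) prior on the exponential rate λ, the posterior after n observations with total T = Σxᵢ is Gamma(α+n, β+T).
Sum of observations T = 8.84 hours; n = 10.
Posterior: Gamma(2.5+10, 9.6+8.84) = Gamma(12.5, 18.44).
Posterior α = 12.5.

12.5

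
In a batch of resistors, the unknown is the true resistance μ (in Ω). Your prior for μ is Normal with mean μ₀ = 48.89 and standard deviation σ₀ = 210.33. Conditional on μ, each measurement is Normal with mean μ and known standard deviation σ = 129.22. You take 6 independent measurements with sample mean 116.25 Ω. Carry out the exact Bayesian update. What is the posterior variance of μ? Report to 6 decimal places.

For Normal data with known variance σ², a Normal(μ₀, σ₀²) prior on μ is conjugate. Posterior precision = 1/σ₀² + n/σ²; posterior mean is the precision-weighted average of μ₀ and x̄.
σ₀² = 210.33² = 44238.7089, σ² = 129.22² = 16697.8084; σ² + n·σ₀² = 16697.8084 + 6·44238.7089 = 282130.0618.
Posterior precision = 1/σ₀² + n/σ² = 1/44238.7089 + 6/16697.8084 = (σ² + n·σ₀²)/(σ₀²σ²) = 282130.0618/(44238.7089·16697.8084); posterior variance σₙ² = σ₀²σ²/(σ² + n·σ₀²) = 44238.7089·16697.8084/282130.0618 = 2618.258687.

2618.258687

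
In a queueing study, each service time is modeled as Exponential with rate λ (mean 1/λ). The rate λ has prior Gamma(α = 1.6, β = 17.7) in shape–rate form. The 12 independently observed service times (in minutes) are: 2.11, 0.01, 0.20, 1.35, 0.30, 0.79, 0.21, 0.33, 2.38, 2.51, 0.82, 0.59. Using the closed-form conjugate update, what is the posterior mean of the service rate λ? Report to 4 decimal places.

0.4642

With a Gamma(shape α, rate β) prior on the exponential rate λ, the posterior after n observations with total T = Σxᵢ is Gamma(α+n, β+T).
Sum of observations T = 11.60 minutes; n = 12.
Posterior: Gamma(1.6+12, 17.7+11.60) = Gamma(13.6, 29.30).
Posterior mean of λ = α/β = 13.6/29.30 = 0.4642.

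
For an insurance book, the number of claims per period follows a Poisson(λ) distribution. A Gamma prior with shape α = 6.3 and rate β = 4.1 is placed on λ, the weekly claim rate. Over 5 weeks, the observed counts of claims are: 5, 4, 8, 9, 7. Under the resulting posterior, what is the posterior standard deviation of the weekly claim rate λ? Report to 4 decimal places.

With a Gamma(shape α, rate β) prior, the Poisson likelihood is conjugate: the posterior is Gamma(α + ΣXᵢ, β + n).
Sum of counts S = 33 over n = 5 weeks.
Posterior: Gamma(α+S, β+n) = Gamma(6.3+33, 4.1+5) = Gamma(39.3, 9.1).
SD = √α/β = √39.3/9.1 = 0.6889.

0.6889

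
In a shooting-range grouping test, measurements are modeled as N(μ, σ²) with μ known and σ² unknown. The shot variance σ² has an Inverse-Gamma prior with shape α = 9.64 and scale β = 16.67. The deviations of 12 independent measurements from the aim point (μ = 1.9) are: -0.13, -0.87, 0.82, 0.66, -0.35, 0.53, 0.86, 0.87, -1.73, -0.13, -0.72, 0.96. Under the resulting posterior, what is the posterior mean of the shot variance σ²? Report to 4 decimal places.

With known mean μ and an Inverse-Gamma(α, β) prior on σ², the Normal likelihood is conjugate: posterior is Inv-Gamma(α + n/2, β + Σ(xᵢ−μ)²/2).
Σ(xᵢ−μ)² = (-0.13)² + (-0.87)² + (0.82)² + (0.66)² + (-0.35)² + (0.53)² + (0.86)² + (0.87)² + (-1.73)² + (-0.13)² + (-0.72)² + (0.96)² = 8.2315.
Posterior: Inv-Gamma(9.64 + 12/2, 16.67 + 8.2315/2) = Inv-Gamma(15.64, 20.78575).
E[σ²|data] = β/(α−1) = 20.78575/14.64 = 1.4198.

1.4198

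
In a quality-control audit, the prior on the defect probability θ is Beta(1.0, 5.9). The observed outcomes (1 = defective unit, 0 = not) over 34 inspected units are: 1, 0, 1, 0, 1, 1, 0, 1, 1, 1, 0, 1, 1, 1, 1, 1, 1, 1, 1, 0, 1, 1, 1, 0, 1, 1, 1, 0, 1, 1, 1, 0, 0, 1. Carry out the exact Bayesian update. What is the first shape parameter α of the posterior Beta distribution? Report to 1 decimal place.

26.0

The Beta prior is conjugate to a Binomial/Bernoulli likelihood; the update adds successes to α and failures to β.
Posterior: Beta(α+k, β+n−k) = Beta(1.0+25, 5.9+9) = Beta(26.0, 14.9).
Posterior α = 26.0.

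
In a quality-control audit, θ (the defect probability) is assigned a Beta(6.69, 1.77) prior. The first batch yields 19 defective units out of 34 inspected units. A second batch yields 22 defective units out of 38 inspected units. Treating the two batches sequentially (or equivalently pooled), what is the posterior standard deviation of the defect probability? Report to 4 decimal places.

The Beta prior is conjugate to a Binomial/Bernoulli likelihood; the update adds successes to α and failures to β.
After batch 1: Beta(6.69+19, 1.77+15) = Beta(25.69, 16.77).
After batch 2: Beta(25.69+22, 16.77+16) = Beta(47.69, 32.77).
Var = αβ/((α+β)²(α+β+1)) = 47.69·32.77/(80.46²·81.46) = 0.00296346; SD = √0.00296346 = 0.0544.

0.0544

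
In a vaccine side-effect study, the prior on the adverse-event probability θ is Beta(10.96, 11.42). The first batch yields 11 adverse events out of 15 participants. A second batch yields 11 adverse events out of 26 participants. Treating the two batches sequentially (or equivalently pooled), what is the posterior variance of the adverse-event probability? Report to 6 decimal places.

The Beta prior is conjugate to a Binomial/Bernoulli likelihood; the update adds successes to α and failures to β.
After batch 1: Beta(10.96+11, 11.42+4) = Beta(21.96, 15.42).
After batch 2: Beta(21.96+11, 15.42+15) = Beta(32.96, 30.42).
Var = αβ/((α+β)²(α+β+1)) = 32.96·30.42/(63.38²·64.38) = 0.003877.

0.003877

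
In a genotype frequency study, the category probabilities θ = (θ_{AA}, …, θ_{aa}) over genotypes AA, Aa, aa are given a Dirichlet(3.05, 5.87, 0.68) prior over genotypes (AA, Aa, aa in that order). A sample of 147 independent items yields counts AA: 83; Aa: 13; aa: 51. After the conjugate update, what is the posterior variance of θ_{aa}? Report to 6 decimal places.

0.001403

The Dirichlet prior is conjugate to the Multinomial likelihood: each posterior αⱼ = prior αⱼ + observed count nⱼ.
Posterior concentration: (86.05, 18.87, 51.68), total = 156.60.
Var[θ_j] = α_j(Σα−α_j)/((Σα)²(Σα+1)) = 51.68·104.92/(156.60²·157.60) = 0.001403.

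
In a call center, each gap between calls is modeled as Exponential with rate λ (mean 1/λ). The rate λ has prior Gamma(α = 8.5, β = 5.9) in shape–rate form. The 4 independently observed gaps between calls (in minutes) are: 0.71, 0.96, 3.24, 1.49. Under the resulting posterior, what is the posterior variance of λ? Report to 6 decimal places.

With a Gamma(shape α, rate β) prior on the exponential rate λ, the posterior after n observations with total T = Σxᵢ is Gamma(α+n, β+T).
Sum of observations T = 6.40 minutes; n = 4.
Posterior: Gamma(8.5+4, 5.9+6.40) = Gamma(12.5, 12.30).
Var = α/β² = 0.082623.

0.082623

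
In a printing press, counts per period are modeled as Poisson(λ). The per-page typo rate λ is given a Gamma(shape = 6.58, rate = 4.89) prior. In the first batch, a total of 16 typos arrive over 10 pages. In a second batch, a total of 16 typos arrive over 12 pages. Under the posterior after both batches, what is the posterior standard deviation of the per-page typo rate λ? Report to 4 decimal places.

0.2310

With a Gamma(shape α, rate β) prior, the Poisson likelihood is conjugate: the posterior is Gamma(α + ΣXᵢ, β + n).
After batch 1: Gamma(α+S, β+n) = Gamma(6.58+16, 4.89+10) = Gamma(22.58, 14.89).
After batch 2: Gamma(α+S, β+n) = Gamma(22.58+16, 14.89+12) = Gamma(38.58, 26.89).
SD = √α/β = √38.58/26.89 = 0.2310.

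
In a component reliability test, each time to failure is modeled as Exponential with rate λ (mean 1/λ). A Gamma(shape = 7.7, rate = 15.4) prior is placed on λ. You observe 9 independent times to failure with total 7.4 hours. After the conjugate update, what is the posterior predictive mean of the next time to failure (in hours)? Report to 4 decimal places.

1.4522

With a Gamma(shape α, rate β) prior on the exponential rate λ, the posterior after n observations with total T = Σxᵢ is Gamma(α+n, β+T).
Posterior: Gamma(7.7+9, 15.4+7.4) = Gamma(16.7, 22.8).
The predictive distribution for the next observation is Lomax; its mean is β/(α−1) = 22.8/15.7 = 1.4522.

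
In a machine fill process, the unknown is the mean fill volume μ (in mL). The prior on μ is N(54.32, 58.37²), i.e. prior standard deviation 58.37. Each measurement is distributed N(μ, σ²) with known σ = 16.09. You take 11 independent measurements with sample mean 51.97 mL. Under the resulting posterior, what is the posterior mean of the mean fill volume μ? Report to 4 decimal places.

51.9861

For Normal data with known variance σ², a Normal(μ₀, σ₀²) prior on μ is conjugate. Posterior precision = 1/σ₀² + n/σ²; posterior mean is the precision-weighted average of μ₀ and x̄.
n·x̄ = 11·51.97 = 571.67.
σ₀² = 58.37² = 3407.0569, σ² = 16.09² = 258.8881; σ² + n·σ₀² = 258.8881 + 11·3407.0569 = 37736.514.
Posterior mean = (μ₀/σ₀² + n·x̄/σ²)/(1/σ₀² + n/σ²) = (σ²·μ₀ + σ₀²·n·x̄)/(σ² + n·σ₀²) = (258.8881·54.32 + 3407.0569·571.67)/37736.514 = 1961775.019615/37736.514 = 51.9861.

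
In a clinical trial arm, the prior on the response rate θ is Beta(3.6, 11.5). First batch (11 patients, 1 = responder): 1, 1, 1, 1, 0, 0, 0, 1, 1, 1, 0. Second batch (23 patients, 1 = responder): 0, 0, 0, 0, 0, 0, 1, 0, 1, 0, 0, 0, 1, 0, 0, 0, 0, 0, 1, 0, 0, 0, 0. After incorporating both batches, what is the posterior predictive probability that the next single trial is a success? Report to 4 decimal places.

The Beta prior is conjugate to a Binomial/Bernoulli likelihood; the update adds successes to α and failures to β.
After batch 1: Beta(3.6+7, 11.5+4) = Beta(10.6, 15.5).
After batch 2: Beta(10.6+4, 15.5+19) = Beta(14.6, 34.5).
For a single future Bernoulli trial, P(success | data) = α/(α+β) = 0.2974.

0.2974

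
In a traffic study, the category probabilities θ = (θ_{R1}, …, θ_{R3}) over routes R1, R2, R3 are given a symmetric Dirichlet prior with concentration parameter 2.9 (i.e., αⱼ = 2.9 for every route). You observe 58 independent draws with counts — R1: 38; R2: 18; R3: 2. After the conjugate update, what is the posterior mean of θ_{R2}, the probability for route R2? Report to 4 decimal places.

The Dirichlet prior is conjugate to the Multinomial likelihood: each posterior αⱼ = prior αⱼ + observed count nⱼ.
Posterior concentration: (40.9, 20.9, 4.9), total = 66.7.
E[θ_{R2}|data] = α_{R2}/Σα = 20.9/66.7 = 0.3133.

0.3133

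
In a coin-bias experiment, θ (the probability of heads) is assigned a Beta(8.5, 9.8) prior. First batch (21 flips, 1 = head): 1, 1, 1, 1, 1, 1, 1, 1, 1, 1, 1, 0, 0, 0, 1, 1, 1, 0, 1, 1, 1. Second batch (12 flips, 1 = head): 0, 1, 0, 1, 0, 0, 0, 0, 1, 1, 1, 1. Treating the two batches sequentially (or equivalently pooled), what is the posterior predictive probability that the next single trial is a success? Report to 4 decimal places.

0.6140

The Beta prior is conjugate to a Binomial/Bernoulli likelihood; the update adds successes to α and failures to β.
After batch 1: Beta(8.5+17, 9.8+4) = Beta(25.5, 13.8).
After batch 2: Beta(25.5+6, 13.8+6) = Beta(31.5, 19.8).
For a single future Bernoulli trial, P(success | data) = α/(α+β) = 0.6140.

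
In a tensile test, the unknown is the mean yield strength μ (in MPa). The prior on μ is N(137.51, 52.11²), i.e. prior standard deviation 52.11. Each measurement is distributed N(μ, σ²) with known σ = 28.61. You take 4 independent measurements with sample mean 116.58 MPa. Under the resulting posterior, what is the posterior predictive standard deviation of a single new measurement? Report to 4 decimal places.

For Normal data with known variance σ², a Normal(μ₀, σ₀²) prior on μ is conjugate. Posterior precision = 1/σ₀² + n/σ²; posterior mean is the precision-weighted average of μ₀ and x̄.
σ₀² = 52.11² = 2715.4521, σ² = 28.61² = 818.5321; σ² + n·σ₀² = 818.5321 + 4·2715.4521 = 11680.3405.
Posterior precision = 1/σ₀² + n/σ² = 1/2715.4521 + 4/818.5321 = (σ² + n·σ₀²)/(σ₀²σ²) = 11680.3405/(2715.4521·818.5321); posterior variance σₙ² = σ₀²σ²/(σ² + n·σ₀²) = 2715.4521·818.5321/11680.3405 = 190.292801.
Predictive variance for one new observation = σₙ² + σ² = 2715.4521·818.5321/11680.3405 + 818.5321 = σ²·(σ₀² + 11680.3405)/11680.3405 = 818.5321·14395.7926/11680.3405 = 1008.824901; SD = √(818.5321·14395.7926/11680.3405) = 31.7620.

31.7620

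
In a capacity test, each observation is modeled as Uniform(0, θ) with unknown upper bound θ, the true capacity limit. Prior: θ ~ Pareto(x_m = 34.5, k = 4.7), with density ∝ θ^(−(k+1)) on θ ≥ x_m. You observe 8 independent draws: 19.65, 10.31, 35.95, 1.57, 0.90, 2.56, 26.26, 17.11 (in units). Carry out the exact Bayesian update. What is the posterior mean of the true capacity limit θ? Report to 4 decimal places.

39.0226

A Pareto(scale x_m, shape k) prior on the upper bound θ of Uniform(0, θ) is conjugate: posterior is Pareto(max(x_m, max xᵢ), k + n).
Sample maximum = 35.95; prior scale x_m = 34.5 → posterior scale = max = 35.95.
Posterior shape = 4.7 + 8 = 12.7.
E[θ|data] = k·x_m/(k−1) = 12.7·35.95/11.7 = 39.0226.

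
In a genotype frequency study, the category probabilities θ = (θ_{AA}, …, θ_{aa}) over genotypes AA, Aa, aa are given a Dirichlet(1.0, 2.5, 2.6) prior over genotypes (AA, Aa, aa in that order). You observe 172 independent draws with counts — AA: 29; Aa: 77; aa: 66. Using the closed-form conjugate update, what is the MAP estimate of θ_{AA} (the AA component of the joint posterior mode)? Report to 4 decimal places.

The Dirichlet prior is conjugate to the Multinomial likelihood: each posterior αⱼ = prior αⱼ + observed count nⱼ.
Posterior concentration: (30.0, 79.5, 68.6), total = 178.1.
Joint mode component: (α_{AA}−1)/(Σα−K) = 29.0/175.1 = 0.1656.

0.1656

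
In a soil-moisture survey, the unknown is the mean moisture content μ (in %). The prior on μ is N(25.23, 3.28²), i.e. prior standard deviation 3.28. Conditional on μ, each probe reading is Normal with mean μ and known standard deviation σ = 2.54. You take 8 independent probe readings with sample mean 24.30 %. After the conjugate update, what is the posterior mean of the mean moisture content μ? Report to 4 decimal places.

For Normal data with known variance σ², a Normal(μ₀, σ₀²) prior on μ is conjugate. Posterior precision = 1/σ₀² + n/σ²; posterior mean is the precision-weighted average of μ₀ and x̄.
n·x̄ = 8·24.30 = 194.4.
σ₀² = 3.28² = 10.7584, σ² = 2.54² = 6.4516; σ² + n·σ₀² = 6.4516 + 8·10.7584 = 92.5188.
Posterior mean = (μ₀/σ₀² + n·x̄/σ²)/(1/σ₀² + n/σ²) = (σ²·μ₀ + σ₀²·n·x̄)/(σ² + n·σ₀²) = (6.4516·25.23 + 10.7584·194.4)/92.5188 = 2254.206828/92.5188 = 24.3649.

24.3649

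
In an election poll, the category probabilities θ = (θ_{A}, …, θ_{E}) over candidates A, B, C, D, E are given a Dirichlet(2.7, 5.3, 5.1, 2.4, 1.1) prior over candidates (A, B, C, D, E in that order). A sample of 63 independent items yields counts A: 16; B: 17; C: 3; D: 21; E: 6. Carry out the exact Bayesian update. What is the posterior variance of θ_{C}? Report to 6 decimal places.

The Dirichlet prior is conjugate to the Multinomial likelihood: each posterior αⱼ = prior αⱼ + observed count nⱼ.
Posterior concentration: (18.7, 22.3, 8.1, 23.4, 7.1), total = 79.6.
Var[θ_j] = α_j(Σα−α_j)/((Σα)²(Σα+1)) = 8.1·71.5/(79.6²·80.6) = 0.001134.

0.001134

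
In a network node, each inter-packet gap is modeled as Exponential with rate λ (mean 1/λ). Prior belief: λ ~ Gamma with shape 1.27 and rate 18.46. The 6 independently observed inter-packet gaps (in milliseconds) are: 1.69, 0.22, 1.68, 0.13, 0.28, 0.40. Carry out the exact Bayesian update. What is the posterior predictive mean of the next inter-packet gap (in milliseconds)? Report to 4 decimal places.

3.6459

With a Gamma(shape α, rate β) prior on the exponential rate λ, the posterior after n observations with total T = Σxᵢ is Gamma(α+n, β+T).
Sum of observations T = 4.40 milliseconds; n = 6.
Posterior: Gamma(1.27+6, 18.46+4.40) = Gamma(7.27, 22.86).
The predictive distribution for the next observation is Lomax; its mean is β/(α−1) = 22.86/6.27 = 3.6459.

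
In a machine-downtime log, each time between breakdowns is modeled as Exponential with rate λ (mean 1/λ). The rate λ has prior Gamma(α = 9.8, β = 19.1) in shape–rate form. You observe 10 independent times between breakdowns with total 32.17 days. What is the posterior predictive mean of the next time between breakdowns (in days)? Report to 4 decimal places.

2.7271

With a Gamma(shape α, rate β) prior on the exponential rate λ, the posterior after n observations with total T = Σxᵢ is Gamma(α+n, β+T).
Posterior: Gamma(9.8+10, 19.1+32.17) = Gamma(19.8, 51.27).
The predictive distribution for the next observation is Lomax; its mean is β/(α−1) = 51.27/18.8 = 2.7271.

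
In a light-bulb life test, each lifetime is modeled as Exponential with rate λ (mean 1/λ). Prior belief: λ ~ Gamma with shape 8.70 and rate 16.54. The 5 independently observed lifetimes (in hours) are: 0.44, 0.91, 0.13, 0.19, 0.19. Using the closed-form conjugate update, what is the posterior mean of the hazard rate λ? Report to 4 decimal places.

0.7446

With a Gamma(shape α, rate β) prior on the exponential rate λ, the posterior after n observations with total T = Σxᵢ is Gamma(α+n, β+T).
Sum of observations T = 1.86 hours; n = 5.
Posterior: Gamma(8.70+5, 16.54+1.86) = Gamma(13.70, 18.40).
Posterior mean of λ = α/β = 13.70/18.40 = 0.7446.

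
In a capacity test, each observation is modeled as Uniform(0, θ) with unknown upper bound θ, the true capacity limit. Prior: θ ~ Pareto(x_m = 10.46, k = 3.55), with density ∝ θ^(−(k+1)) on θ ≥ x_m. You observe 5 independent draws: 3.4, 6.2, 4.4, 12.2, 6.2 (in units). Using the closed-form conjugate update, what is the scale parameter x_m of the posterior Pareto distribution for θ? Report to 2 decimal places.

12.20

A Pareto(scale x_m, shape k) prior on the upper bound θ of Uniform(0, θ) is conjugate: posterior is Pareto(max(x_m, max xᵢ), k + n).
Sample maximum = 12.2; prior scale x_m = 10.46 → posterior scale = max = 12.20.
Posterior shape = 3.55 + 5 = 8.55.
Posterior scale x_m = 12.20.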